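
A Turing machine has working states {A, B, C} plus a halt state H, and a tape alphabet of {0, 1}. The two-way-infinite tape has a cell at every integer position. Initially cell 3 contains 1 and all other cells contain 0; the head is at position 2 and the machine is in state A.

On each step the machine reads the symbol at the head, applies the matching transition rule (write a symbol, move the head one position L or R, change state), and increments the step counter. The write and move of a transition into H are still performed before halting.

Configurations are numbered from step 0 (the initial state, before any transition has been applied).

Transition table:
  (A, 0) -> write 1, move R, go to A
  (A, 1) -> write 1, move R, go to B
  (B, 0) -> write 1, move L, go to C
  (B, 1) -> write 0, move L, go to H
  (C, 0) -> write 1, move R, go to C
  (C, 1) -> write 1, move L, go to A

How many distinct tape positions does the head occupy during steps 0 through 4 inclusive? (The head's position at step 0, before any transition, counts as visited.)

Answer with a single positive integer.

Answer: 3

Derivation:
Step 1: in state A at pos 2, read 0 -> (A,0)->write 1,move R,goto A. Now: state=A, head=3, tape[1..4]=0110 (head:   ^)
Step 2: in state A at pos 3, read 1 -> (A,1)->write 1,move R,goto B. Now: state=B, head=4, tape[1..5]=01100 (head:    ^)
Step 3: in state B at pos 4, read 0 -> (B,0)->write 1,move L,goto C. Now: state=C, head=3, tape[1..5]=01110 (head:   ^)
Step 4: in state C at pos 3, read 1 -> (C,1)->write 1,move L,goto A. Now: state=A, head=2, tape[1..5]=01110 (head:  ^)
Head positions at steps 0..4: starting at 2, distinct positions visited = {2, 3, 4} -> 3 position(s)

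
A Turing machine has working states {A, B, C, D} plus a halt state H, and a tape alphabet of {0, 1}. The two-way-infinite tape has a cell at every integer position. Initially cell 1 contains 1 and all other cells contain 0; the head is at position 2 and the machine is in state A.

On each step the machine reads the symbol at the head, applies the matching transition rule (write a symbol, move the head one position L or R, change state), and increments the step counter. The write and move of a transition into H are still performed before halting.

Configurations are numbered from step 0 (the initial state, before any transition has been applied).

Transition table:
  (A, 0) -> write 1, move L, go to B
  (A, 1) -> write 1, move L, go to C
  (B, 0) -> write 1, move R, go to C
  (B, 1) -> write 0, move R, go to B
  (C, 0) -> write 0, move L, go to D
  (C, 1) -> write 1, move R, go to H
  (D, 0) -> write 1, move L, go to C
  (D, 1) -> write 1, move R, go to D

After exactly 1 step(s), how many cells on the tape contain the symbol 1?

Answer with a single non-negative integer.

Answer: 2

Derivation:
Step 1: in state A at pos 2, read 0 -> (A,0)->write 1,move L,goto B. Now: state=B, head=1, tape[0..3]=0110 (head:  ^)
Cells containing 1 after step 1: {1, 2} -> 2 cell(s)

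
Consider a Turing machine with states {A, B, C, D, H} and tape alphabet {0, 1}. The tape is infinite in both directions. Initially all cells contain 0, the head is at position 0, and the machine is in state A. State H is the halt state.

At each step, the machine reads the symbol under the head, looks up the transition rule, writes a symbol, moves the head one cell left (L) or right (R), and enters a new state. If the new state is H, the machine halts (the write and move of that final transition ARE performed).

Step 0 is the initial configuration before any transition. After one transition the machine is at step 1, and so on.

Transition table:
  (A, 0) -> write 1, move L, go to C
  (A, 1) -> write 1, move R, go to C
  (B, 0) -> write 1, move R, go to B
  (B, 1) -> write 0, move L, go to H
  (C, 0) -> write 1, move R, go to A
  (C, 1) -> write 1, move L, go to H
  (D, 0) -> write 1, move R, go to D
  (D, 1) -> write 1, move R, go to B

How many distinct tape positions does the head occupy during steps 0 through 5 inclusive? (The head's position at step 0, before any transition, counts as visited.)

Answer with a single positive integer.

Answer: 4

Derivation:
Step 1: in state A at pos 0, read 0 -> (A,0)->write 1,move L,goto C. Now: state=C, head=-1, tape[-2..1]=0010 (head:  ^)
Step 2: in state C at pos -1, read 0 -> (C,0)->write 1,move R,goto A. Now: state=A, head=0, tape[-2..1]=0110 (head:   ^)
Step 3: in state A at pos 0, read 1 -> (A,1)->write 1,move R,goto C. Now: state=C, head=1, tape[-2..2]=01100 (head:    ^)
Step 4: in state C at pos 1, read 0 -> (C,0)->write 1,move R,goto A. Now: state=A, head=2, tape[-2..3]=011100 (head:     ^)
Step 5: in state A at pos 2, read 0 -> (A,0)->write 1,move L,goto C. Now: state=C, head=1, tape[-2..3]=011110 (head:    ^)
Head positions at steps 0..5: starting at 0, distinct positions visited = {-1, 0, 1, 2} -> 4 position(s)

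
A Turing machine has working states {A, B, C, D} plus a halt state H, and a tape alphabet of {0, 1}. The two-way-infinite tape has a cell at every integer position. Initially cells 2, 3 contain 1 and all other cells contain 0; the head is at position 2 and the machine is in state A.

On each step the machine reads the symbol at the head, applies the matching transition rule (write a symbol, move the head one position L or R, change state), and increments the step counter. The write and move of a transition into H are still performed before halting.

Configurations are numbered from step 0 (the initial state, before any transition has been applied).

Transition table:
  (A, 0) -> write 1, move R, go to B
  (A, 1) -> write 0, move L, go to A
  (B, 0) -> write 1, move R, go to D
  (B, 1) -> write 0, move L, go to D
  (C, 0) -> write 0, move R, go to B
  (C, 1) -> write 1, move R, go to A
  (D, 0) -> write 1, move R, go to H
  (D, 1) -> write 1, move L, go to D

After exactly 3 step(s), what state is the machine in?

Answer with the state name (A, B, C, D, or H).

Step 1: in state A at pos 2, read 1 -> (A,1)->write 0,move L,goto A. Now: state=A, head=1, tape[0..4]=00010 (head:  ^)
Step 2: in state A at pos 1, read 0 -> (A,0)->write 1,move R,goto B. Now: state=B, head=2, tape[0..4]=01010 (head:   ^)
Step 3: in state B at pos 2, read 0 -> (B,0)->write 1,move R,goto D. Now: state=D, head=3, tape[0..4]=01110 (head:    ^)

Answer: D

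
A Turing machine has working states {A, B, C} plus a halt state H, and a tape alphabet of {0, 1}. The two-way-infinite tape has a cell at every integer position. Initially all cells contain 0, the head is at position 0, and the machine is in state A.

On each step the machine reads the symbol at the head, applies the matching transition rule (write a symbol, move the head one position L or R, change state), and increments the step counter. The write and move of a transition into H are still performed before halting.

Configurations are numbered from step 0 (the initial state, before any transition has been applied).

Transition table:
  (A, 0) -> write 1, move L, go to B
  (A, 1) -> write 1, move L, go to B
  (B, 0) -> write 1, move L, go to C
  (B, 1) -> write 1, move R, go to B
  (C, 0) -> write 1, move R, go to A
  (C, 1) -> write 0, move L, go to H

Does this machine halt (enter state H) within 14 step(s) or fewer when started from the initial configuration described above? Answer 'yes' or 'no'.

Step 1: in state A at pos 0, read 0 -> (A,0)->write 1,move L,goto B. Now: state=B, head=-1, tape[-2..1]=0010 (head:  ^)
Step 2: in state B at pos -1, read 0 -> (B,0)->write 1,move L,goto C. Now: state=C, head=-2, tape[-3..1]=00110 (head:  ^)
Step 3: in state C at pos -2, read 0 -> (C,0)->write 1,move R,goto A. Now: state=A, head=-1, tape[-3..1]=01110 (head:   ^)
Step 4: in state A at pos -1, read 1 -> (A,1)->write 1,move L,goto B. Now: state=B, head=-2, tape[-3..1]=01110 (head:  ^)
Step 5: in state B at pos -2, read 1 -> (B,1)->write 1,move R,goto B. Now: state=B, head=-1, tape[-3..1]=01110 (head:   ^)
Step 6: in state B at pos -1, read 1 -> (B,1)->write 1,move R,goto B. Now: state=B, head=0, tape[-3..1]=01110 (head:    ^)
Step 7: in state B at pos 0, read 1 -> (B,1)->write 1,move R,goto B. Now: state=B, head=1, tape[-3..2]=011100 (head:     ^)
Step 8: in state B at pos 1, read 0 -> (B,0)->write 1,move L,goto C. Now: state=C, head=0, tape[-3..2]=011110 (head:    ^)
Step 9: in state C at pos 0, read 1 -> (C,1)->write 0,move L,goto H. Now: state=H, head=-1, tape[-3..2]=011010 (head:   ^)
State H reached at step 9; 9 <= 14 -> yes

Answer: yes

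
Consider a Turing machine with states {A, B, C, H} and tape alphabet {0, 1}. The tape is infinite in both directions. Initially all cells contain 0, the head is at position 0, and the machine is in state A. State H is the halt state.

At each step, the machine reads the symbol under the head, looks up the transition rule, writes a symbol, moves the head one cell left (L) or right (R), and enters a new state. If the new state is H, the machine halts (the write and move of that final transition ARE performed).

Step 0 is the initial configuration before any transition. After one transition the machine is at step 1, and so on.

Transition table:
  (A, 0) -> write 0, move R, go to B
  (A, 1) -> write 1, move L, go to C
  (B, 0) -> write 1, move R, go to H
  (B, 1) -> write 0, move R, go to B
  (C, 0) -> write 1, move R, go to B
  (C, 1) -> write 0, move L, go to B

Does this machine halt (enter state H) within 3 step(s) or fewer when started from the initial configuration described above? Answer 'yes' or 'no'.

Answer: yes

Derivation:
Step 1: in state A at pos 0, read 0 -> (A,0)->write 0,move R,goto B. Now: state=B, head=1, tape[-1..2]=0000 (head:   ^)
Step 2: in state B at pos 1, read 0 -> (B,0)->write 1,move R,goto H. Now: state=H, head=2, tape[-1..3]=00100 (head:    ^)
State H reached at step 2; 2 <= 3 -> yes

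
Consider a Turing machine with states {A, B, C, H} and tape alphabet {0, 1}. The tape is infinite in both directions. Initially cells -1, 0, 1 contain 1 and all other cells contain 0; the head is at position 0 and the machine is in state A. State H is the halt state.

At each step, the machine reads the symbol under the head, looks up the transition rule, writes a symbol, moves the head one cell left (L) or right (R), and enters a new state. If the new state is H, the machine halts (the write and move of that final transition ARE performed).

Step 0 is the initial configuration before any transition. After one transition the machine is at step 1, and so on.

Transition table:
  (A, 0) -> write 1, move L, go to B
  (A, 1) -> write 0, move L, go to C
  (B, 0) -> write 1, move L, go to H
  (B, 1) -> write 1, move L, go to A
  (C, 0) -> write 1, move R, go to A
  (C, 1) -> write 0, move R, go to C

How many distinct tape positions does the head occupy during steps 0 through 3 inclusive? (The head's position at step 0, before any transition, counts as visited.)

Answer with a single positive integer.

Answer: 3

Derivation:
Step 1: in state A at pos 0, read 1 -> (A,1)->write 0,move L,goto C. Now: state=C, head=-1, tape[-2..2]=01010 (head:  ^)
Step 2: in state C at pos -1, read 1 -> (C,1)->write 0,move R,goto C. Now: state=C, head=0, tape[-2..2]=00010 (head:   ^)
Step 3: in state C at pos 0, read 0 -> (C,0)->write 1,move R,goto A. Now: state=A, head=1, tape[-2..2]=00110 (head:    ^)
Head positions at steps 0..3: starting at 0, distinct positions visited = {-1, 0, 1} -> 3 position(s)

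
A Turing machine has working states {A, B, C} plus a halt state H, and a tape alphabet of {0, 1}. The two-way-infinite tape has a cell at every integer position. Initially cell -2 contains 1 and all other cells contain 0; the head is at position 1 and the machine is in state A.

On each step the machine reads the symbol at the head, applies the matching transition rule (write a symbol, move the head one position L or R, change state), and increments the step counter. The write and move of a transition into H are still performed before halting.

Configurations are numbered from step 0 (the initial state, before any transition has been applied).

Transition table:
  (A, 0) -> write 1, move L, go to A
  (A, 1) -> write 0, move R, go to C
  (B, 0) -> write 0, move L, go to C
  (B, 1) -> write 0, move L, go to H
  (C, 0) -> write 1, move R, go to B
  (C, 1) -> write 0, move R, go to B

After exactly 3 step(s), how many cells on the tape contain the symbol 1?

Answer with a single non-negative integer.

Step 1: in state A at pos 1, read 0 -> (A,0)->write 1,move L,goto A. Now: state=A, head=0, tape[-3..2]=010010 (head:    ^)
Step 2: in state A at pos 0, read 0 -> (A,0)->write 1,move L,goto A. Now: state=A, head=-1, tape[-3..2]=010110 (head:   ^)
Step 3: in state A at pos -1, read 0 -> (A,0)->write 1,move L,goto A. Now: state=A, head=-2, tape[-3..2]=011110 (head:  ^)
Cells containing 1 after step 3: {-2, -1, 0, 1} -> 4 cell(s)

Answer: 4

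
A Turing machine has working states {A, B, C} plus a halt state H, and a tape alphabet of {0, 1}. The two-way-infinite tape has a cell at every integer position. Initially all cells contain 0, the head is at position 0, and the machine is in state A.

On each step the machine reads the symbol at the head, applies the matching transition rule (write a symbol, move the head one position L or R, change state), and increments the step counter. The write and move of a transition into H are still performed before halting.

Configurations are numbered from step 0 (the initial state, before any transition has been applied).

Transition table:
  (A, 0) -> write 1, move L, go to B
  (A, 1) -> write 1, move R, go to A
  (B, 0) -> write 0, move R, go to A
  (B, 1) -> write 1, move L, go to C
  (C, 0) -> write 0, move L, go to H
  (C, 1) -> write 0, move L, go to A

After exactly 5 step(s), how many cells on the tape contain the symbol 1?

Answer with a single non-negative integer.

Step 1: in state A at pos 0, read 0 -> (A,0)->write 1,move L,goto B. Now: state=B, head=-1, tape[-2..1]=0010 (head:  ^)
Step 2: in state B at pos -1, read 0 -> (B,0)->write 0,move R,goto A. Now: state=A, head=0, tape[-2..1]=0010 (head:   ^)
Step 3: in state A at pos 0, read 1 -> (A,1)->write 1,move R,goto A. Now: state=A, head=1, tape[-2..2]=00100 (head:    ^)
Step 4: in state A at pos 1, read 0 -> (A,0)->write 1,move L,goto B. Now: state=B, head=0, tape[-2..2]=00110 (head:   ^)
Step 5: in state B at pos 0, read 1 -> (B,1)->write 1,move L,goto C. Now: state=C, head=-1, tape[-2..2]=00110 (head:  ^)
Cells containing 1 after step 5: {0, 1} -> 2 cell(s)

Answer: 2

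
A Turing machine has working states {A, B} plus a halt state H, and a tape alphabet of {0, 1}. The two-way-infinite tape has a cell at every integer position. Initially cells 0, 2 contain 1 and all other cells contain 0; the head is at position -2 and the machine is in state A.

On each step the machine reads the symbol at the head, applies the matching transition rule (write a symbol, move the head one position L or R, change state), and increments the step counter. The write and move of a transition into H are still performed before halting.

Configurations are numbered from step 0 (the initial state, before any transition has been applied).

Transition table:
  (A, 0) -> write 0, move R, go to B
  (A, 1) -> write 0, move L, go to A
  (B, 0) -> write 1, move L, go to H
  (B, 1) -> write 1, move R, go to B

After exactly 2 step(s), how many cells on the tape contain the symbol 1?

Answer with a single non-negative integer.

Step 1: in state A at pos -2, read 0 -> (A,0)->write 0,move R,goto B. Now: state=B, head=-1, tape[-3..3]=0001010 (head:   ^)
Step 2: in state B at pos -1, read 0 -> (B,0)->write 1,move L,goto H. Now: state=H, head=-2, tape[-3..3]=0011010 (head:  ^)
Cells containing 1 after step 2: {-1, 0, 2} -> 3 cell(s)

Answer: 3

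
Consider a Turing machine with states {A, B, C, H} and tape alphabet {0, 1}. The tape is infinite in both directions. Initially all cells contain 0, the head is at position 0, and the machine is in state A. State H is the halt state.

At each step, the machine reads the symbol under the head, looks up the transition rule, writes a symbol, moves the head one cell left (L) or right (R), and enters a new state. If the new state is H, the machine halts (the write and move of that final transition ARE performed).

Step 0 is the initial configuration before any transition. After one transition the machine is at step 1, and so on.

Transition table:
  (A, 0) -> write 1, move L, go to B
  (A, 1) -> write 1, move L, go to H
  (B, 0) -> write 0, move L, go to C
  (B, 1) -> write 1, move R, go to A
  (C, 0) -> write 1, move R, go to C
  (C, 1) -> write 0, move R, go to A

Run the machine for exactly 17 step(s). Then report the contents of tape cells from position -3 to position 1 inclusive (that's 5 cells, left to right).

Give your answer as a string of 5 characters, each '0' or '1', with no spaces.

Answer: 11011

Derivation:
Step 1: in state A at pos 0, read 0 -> (A,0)->write 1,move L,goto B. Now: state=B, head=-1, tape[-2..1]=0010 (head:  ^)
Step 2: in state B at pos -1, read 0 -> (B,0)->write 0,move L,goto C. Now: state=C, head=-2, tape[-3..1]=00010 (head:  ^)
Step 3: in state C at pos -2, read 0 -> (C,0)->write 1,move R,goto C. Now: state=C, head=-1, tape[-3..1]=01010 (head:   ^)
Step 4: in state C at pos -1, read 0 -> (C,0)->write 1,move R,goto C. Now: state=C, head=0, tape[-3..1]=01110 (head:    ^)
Step 5: in state C at pos 0, read 1 -> (C,1)->write 0,move R,goto A. Now: state=A, head=1, tape[-3..2]=011000 (head:     ^)
Step 6: in state A at pos 1, read 0 -> (A,0)->write 1,move L,goto B. Now: state=B, head=0, tape[-3..2]=011010 (head:    ^)
Step 7: in state B at pos 0, read 0 -> (B,0)->write 0,move L,goto C. Now: state=C, head=-1, tape[-3..2]=011010 (head:   ^)
Step 8: in state C at pos -1, read 1 -> (C,1)->write 0,move R,goto A. Now: state=A, head=0, tape[-3..2]=010010 (head:    ^)
Step 9: in state A at pos 0, read 0 -> (A,0)->write 1,move L,goto B. Now: state=B, head=-1, tape[-3..2]=010110 (head:   ^)
Step 10: in state B at pos -1, read 0 -> (B,0)->write 0,move L,goto C. Now: state=C, head=-2, tape[-3..2]=010110 (head:  ^)
Step 11: in state C at pos -2, read 1 -> (C,1)->write 0,move R,goto A. Now: state=A, head=-1, tape[-3..2]=000110 (head:   ^)
Step 12: in state A at pos -1, read 0 -> (A,0)->write 1,move L,goto B. Now: state=B, head=-2, tape[-3..2]=001110 (head:  ^)
Step 13: in state B at pos -2, read 0 -> (B,0)->write 0,move L,goto C. Now: state=C, head=-3, tape[-4..2]=0001110 (head:  ^)
Step 14: in state C at pos -3, read 0 -> (C,0)->write 1,move R,goto C. Now: state=C, head=-2, tape[-4..2]=0101110 (head:   ^)
Step 15: in state C at pos -2, read 0 -> (C,0)->write 1,move R,goto C. Now: state=C, head=-1, tape[-4..2]=0111110 (head:    ^)
Step 16: in state C at pos -1, read 1 -> (C,1)->write 0,move R,goto A. Now: state=A, head=0, tape[-4..2]=0110110 (head:     ^)
Step 17: in state A at pos 0, read 1 -> (A,1)->write 1,move L,goto H. Now: state=H, head=-1, tape[-4..2]=0110110 (head:    ^)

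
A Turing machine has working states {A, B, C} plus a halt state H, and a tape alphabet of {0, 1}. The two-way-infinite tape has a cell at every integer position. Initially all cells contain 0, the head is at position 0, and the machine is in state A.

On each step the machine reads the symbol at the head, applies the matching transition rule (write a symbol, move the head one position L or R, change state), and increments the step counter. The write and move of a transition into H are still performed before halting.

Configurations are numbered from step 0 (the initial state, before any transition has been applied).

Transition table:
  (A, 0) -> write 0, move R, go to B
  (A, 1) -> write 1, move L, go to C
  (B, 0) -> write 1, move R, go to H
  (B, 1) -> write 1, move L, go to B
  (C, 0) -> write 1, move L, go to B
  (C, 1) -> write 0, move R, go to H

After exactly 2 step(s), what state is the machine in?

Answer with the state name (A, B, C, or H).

Answer: H

Derivation:
Step 1: in state A at pos 0, read 0 -> (A,0)->write 0,move R,goto B. Now: state=B, head=1, tape[-1..2]=0000 (head:   ^)
Step 2: in state B at pos 1, read 0 -> (B,0)->write 1,move R,goto H. Now: state=H, head=2, tape[-1..3]=00100 (head:    ^)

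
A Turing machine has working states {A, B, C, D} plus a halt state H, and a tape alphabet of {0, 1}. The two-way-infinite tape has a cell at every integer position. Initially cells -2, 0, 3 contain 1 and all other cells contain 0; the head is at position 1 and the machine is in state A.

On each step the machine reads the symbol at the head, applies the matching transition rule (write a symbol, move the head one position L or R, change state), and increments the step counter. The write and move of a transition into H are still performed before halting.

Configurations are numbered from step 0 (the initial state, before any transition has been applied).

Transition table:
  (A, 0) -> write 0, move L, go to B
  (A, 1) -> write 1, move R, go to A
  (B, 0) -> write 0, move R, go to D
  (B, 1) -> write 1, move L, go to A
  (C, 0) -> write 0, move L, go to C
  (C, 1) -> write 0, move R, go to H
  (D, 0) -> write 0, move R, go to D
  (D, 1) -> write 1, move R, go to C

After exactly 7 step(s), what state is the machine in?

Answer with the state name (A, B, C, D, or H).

Answer: D

Derivation:
Step 1: in state A at pos 1, read 0 -> (A,0)->write 0,move L,goto B. Now: state=B, head=0, tape[-3..4]=01010010 (head:    ^)
Step 2: in state B at pos 0, read 1 -> (B,1)->write 1,move L,goto A. Now: state=A, head=-1, tape[-3..4]=01010010 (head:   ^)
Step 3: in state A at pos -1, read 0 -> (A,0)->write 0,move L,goto B. Now: state=B, head=-2, tape[-3..4]=01010010 (head:  ^)
Step 4: in state B at pos -2, read 1 -> (B,1)->write 1,move L,goto A. Now: state=A, head=-3, tape[-4..4]=001010010 (head:  ^)
Step 5: in state A at pos -3, read 0 -> (A,0)->write 0,move L,goto B. Now: state=B, head=-4, tape[-5..4]=0001010010 (head:  ^)
Step 6: in state B at pos -4, read 0 -> (B,0)->write 0,move R,goto D. Now: state=D, head=-3, tape[-5..4]=0001010010 (head:   ^)
Step 7: in state D at pos -3, read 0 -> (D,0)->write 0,move R,goto D. Now: state=D, head=-2, tape[-5..4]=0001010010 (head:    ^)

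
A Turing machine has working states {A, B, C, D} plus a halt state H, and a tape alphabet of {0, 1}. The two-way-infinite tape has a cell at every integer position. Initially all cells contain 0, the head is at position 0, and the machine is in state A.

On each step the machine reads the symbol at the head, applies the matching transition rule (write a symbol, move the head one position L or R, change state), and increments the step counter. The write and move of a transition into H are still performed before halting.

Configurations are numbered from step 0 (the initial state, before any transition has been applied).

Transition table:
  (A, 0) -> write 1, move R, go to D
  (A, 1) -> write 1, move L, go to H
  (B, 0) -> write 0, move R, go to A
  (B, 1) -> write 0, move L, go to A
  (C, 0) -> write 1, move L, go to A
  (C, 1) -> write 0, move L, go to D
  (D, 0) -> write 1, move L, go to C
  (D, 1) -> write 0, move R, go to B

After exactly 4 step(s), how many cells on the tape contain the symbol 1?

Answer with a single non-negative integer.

Step 1: in state A at pos 0, read 0 -> (A,0)->write 1,move R,goto D. Now: state=D, head=1, tape[-1..2]=0100 (head:   ^)
Step 2: in state D at pos 1, read 0 -> (D,0)->write 1,move L,goto C. Now: state=C, head=0, tape[-1..2]=0110 (head:  ^)
Step 3: in state C at pos 0, read 1 -> (C,1)->write 0,move L,goto D. Now: state=D, head=-1, tape[-2..2]=00010 (head:  ^)
Step 4: in state D at pos -1, read 0 -> (D,0)->write 1,move L,goto C. Now: state=C, head=-2, tape[-3..2]=001010 (head:  ^)
Cells containing 1 after step 4: {-1, 1} -> 2 cell(s)

Answer: 2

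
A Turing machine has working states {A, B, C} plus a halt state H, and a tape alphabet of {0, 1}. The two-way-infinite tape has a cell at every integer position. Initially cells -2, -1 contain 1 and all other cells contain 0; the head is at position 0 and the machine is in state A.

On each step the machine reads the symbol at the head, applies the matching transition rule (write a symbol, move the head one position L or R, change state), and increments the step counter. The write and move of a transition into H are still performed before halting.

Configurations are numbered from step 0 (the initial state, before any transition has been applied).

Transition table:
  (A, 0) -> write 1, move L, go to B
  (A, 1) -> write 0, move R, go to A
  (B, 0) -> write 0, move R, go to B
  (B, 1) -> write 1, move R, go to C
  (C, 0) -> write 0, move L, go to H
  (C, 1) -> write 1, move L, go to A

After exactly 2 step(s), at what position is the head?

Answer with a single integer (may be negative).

Answer: 0

Derivation:
Step 1: in state A at pos 0, read 0 -> (A,0)->write 1,move L,goto B. Now: state=B, head=-1, tape[-3..1]=01110 (head:   ^)
Step 2: in state B at pos -1, read 1 -> (B,1)->write 1,move R,goto C. Now: state=C, head=0, tape[-3..1]=01110 (head:    ^)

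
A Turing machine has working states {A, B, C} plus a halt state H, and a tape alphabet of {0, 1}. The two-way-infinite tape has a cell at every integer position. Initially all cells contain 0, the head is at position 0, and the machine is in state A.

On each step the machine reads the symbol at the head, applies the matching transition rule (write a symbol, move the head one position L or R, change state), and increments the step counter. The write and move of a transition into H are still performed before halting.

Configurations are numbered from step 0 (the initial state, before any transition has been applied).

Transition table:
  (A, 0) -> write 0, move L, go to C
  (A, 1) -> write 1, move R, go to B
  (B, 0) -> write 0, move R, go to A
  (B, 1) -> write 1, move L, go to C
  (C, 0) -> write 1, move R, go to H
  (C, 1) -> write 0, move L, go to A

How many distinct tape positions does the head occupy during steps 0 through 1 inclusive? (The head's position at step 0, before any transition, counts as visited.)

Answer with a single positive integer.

Step 1: in state A at pos 0, read 0 -> (A,0)->write 0,move L,goto C. Now: state=C, head=-1, tape[-2..1]=0000 (head:  ^)
Head positions at steps 0..1: starting at 0, distinct positions visited = {-1, 0} -> 2 position(s)

Answer: 2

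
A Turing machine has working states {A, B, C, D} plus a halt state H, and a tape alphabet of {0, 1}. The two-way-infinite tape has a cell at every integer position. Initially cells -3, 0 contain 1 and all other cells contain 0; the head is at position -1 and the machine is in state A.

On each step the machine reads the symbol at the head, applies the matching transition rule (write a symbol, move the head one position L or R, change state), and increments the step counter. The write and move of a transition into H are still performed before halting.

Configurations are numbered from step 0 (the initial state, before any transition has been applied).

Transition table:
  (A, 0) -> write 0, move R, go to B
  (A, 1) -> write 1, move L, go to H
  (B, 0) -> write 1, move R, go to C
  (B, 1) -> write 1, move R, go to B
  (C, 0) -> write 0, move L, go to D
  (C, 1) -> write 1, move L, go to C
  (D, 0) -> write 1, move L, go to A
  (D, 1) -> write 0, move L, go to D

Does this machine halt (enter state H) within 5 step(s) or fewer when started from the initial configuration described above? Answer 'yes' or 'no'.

Step 1: in state A at pos -1, read 0 -> (A,0)->write 0,move R,goto B. Now: state=B, head=0, tape[-4..1]=010010 (head:     ^)
Step 2: in state B at pos 0, read 1 -> (B,1)->write 1,move R,goto B. Now: state=B, head=1, tape[-4..2]=0100100 (head:      ^)
Step 3: in state B at pos 1, read 0 -> (B,0)->write 1,move R,goto C. Now: state=C, head=2, tape[-4..3]=01001100 (head:       ^)
Step 4: in state C at pos 2, read 0 -> (C,0)->write 0,move L,goto D. Now: state=D, head=1, tape[-4..3]=01001100 (head:      ^)
Step 5: in state D at pos 1, read 1 -> (D,1)->write 0,move L,goto D. Now: state=D, head=0, tape[-4..3]=01001000 (head:     ^)
After 5 step(s): state = D (not H) -> not halted within 5 -> no

Answer: no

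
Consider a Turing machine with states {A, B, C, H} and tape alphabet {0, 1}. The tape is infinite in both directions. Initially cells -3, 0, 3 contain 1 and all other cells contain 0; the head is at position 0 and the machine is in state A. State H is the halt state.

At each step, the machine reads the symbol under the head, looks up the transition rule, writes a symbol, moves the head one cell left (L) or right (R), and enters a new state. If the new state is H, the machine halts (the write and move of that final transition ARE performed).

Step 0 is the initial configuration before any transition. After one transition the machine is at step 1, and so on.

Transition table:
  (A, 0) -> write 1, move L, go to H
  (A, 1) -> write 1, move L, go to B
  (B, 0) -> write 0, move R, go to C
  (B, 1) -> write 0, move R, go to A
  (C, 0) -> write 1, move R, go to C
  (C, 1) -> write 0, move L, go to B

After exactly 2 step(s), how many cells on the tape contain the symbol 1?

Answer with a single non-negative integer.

Step 1: in state A at pos 0, read 1 -> (A,1)->write 1,move L,goto B. Now: state=B, head=-1, tape[-4..4]=010010010 (head:    ^)
Step 2: in state B at pos -1, read 0 -> (B,0)->write 0,move R,goto C. Now: state=C, head=0, tape[-4..4]=010010010 (head:     ^)
Cells containing 1 after step 2: {-3, 0, 3} -> 3 cell(s)

Answer: 3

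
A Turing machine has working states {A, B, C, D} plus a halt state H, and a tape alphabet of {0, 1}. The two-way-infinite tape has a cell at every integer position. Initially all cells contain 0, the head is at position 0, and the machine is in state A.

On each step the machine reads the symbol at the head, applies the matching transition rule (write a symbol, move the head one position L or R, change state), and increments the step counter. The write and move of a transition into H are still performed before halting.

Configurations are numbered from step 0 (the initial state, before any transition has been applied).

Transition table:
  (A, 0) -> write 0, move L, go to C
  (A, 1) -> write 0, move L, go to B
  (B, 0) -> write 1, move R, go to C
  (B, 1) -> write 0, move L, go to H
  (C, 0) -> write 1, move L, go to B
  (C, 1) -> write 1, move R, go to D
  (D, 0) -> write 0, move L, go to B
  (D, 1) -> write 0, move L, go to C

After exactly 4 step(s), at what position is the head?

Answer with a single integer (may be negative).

Step 1: in state A at pos 0, read 0 -> (A,0)->write 0,move L,goto C. Now: state=C, head=-1, tape[-2..1]=0000 (head:  ^)
Step 2: in state C at pos -1, read 0 -> (C,0)->write 1,move L,goto B. Now: state=B, head=-2, tape[-3..1]=00100 (head:  ^)
Step 3: in state B at pos -2, read 0 -> (B,0)->write 1,move R,goto C. Now: state=C, head=-1, tape[-3..1]=01100 (head:   ^)
Step 4: in state C at pos -1, read 1 -> (C,1)->write 1,move R,goto D. Now: state=D, head=0, tape[-3..1]=01100 (head:    ^)

Answer: 0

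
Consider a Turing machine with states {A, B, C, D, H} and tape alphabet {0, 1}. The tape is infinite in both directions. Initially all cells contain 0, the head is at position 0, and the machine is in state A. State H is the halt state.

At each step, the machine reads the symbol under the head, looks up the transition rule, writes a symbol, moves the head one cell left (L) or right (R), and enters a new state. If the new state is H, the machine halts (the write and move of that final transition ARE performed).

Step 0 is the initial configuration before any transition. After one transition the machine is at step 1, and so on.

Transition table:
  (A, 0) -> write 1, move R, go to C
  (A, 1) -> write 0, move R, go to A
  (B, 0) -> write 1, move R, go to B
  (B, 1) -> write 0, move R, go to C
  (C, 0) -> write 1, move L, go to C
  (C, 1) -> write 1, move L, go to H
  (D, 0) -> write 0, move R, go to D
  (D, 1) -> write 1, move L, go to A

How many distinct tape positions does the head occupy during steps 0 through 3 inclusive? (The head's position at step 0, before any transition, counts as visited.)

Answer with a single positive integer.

Step 1: in state A at pos 0, read 0 -> (A,0)->write 1,move R,goto C. Now: state=C, head=1, tape[-1..2]=0100 (head:   ^)
Step 2: in state C at pos 1, read 0 -> (C,0)->write 1,move L,goto C. Now: state=C, head=0, tape[-1..2]=0110 (head:  ^)
Step 3: in state C at pos 0, read 1 -> (C,1)->write 1,move L,goto H. Now: state=H, head=-1, tape[-2..2]=00110 (head:  ^)
Head positions at steps 0..3: starting at 0, distinct positions visited = {-1, 0, 1} -> 3 position(s)

Answer: 3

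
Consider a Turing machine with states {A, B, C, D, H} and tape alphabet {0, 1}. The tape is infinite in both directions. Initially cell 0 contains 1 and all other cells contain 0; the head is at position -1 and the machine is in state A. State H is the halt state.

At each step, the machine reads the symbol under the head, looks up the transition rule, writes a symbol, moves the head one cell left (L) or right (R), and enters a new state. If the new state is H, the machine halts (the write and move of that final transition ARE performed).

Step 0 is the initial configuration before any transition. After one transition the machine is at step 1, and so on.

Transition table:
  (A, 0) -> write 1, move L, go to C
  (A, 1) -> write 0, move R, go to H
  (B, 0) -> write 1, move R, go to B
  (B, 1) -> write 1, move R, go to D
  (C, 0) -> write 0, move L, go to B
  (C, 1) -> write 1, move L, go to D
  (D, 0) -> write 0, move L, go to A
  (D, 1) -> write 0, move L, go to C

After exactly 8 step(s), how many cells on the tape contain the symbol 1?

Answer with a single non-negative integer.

Step 1: in state A at pos -1, read 0 -> (A,0)->write 1,move L,goto C. Now: state=C, head=-2, tape[-3..1]=00110 (head:  ^)
Step 2: in state C at pos -2, read 0 -> (C,0)->write 0,move L,goto B. Now: state=B, head=-3, tape[-4..1]=000110 (head:  ^)
Step 3: in state B at pos -3, read 0 -> (B,0)->write 1,move R,goto B. Now: state=B, head=-2, tape[-4..1]=010110 (head:   ^)
Step 4: in state B at pos -2, read 0 -> (B,0)->write 1,move R,goto B. Now: state=B, head=-1, tape[-4..1]=011110 (head:    ^)
Step 5: in state B at pos -1, read 1 -> (B,1)->write 1,move R,goto D. Now: state=D, head=0, tape[-4..1]=011110 (head:     ^)
Step 6: in state D at pos 0, read 1 -> (D,1)->write 0,move L,goto C. Now: state=C, head=-1, tape[-4..1]=011100 (head:    ^)
Step 7: in state C at pos -1, read 1 -> (C,1)->write 1,move L,goto D. Now: state=D, head=-2, tape[-4..1]=011100 (head:   ^)
Step 8: in state D at pos -2, read 1 -> (D,1)->write 0,move L,goto C. Now: state=C, head=-3, tape[-4..1]=010100 (head:  ^)
Cells containing 1 after step 8: {-3, -1} -> 2 cell(s)

Answer: 2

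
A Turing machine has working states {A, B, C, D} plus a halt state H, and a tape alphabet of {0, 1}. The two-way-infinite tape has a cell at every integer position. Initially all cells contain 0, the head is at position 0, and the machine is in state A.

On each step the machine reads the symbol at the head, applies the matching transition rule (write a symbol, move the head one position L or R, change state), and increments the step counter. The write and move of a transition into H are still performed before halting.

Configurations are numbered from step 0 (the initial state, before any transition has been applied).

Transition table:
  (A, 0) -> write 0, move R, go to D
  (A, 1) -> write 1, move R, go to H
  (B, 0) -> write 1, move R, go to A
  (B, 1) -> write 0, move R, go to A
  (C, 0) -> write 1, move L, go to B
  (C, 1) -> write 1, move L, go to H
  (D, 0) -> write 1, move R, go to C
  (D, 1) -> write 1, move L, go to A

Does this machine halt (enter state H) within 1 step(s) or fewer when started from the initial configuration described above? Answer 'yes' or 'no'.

Answer: no

Derivation:
Step 1: in state A at pos 0, read 0 -> (A,0)->write 0,move R,goto D. Now: state=D, head=1, tape[-1..2]=0000 (head:   ^)
After 1 step(s): state = D (not H) -> not halted within 1 -> no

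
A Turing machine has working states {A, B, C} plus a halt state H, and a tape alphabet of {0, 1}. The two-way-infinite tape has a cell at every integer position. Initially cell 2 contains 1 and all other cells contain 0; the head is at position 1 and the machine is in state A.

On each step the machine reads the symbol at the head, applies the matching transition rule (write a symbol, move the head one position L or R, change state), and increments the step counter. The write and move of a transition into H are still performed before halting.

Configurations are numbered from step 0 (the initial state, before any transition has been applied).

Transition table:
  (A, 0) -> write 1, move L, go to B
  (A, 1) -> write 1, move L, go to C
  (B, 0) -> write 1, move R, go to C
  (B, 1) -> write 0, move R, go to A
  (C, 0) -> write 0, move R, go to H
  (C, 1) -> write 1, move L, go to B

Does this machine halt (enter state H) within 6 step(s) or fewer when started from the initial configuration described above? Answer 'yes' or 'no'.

Answer: yes

Derivation:
Step 1: in state A at pos 1, read 0 -> (A,0)->write 1,move L,goto B. Now: state=B, head=0, tape[-1..3]=00110 (head:  ^)
Step 2: in state B at pos 0, read 0 -> (B,0)->write 1,move R,goto C. Now: state=C, head=1, tape[-1..3]=01110 (head:   ^)
Step 3: in state C at pos 1, read 1 -> (C,1)->write 1,move L,goto B. Now: state=B, head=0, tape[-1..3]=01110 (head:  ^)
Step 4: in state B at pos 0, read 1 -> (B,1)->write 0,move R,goto A. Now: state=A, head=1, tape[-1..3]=00110 (head:   ^)
Step 5: in state A at pos 1, read 1 -> (A,1)->write 1,move L,goto C. Now: state=C, head=0, tape[-1..3]=00110 (head:  ^)
Step 6: in state C at pos 0, read 0 -> (C,0)->write 0,move R,goto H. Now: state=H, head=1, tape[-1..3]=00110 (head:   ^)
State H reached at step 6; 6 <= 6 -> yes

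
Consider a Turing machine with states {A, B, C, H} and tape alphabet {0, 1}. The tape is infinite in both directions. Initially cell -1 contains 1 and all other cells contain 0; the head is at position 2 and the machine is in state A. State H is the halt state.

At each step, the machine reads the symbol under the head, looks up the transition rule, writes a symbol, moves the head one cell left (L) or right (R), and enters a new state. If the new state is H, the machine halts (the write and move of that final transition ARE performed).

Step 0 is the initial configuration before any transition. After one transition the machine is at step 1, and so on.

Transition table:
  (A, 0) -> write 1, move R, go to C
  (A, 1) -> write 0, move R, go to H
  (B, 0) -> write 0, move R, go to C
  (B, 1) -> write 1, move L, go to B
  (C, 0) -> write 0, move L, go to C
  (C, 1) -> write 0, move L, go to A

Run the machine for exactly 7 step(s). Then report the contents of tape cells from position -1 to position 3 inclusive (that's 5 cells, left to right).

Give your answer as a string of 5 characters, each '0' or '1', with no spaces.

Step 1: in state A at pos 2, read 0 -> (A,0)->write 1,move R,goto C. Now: state=C, head=3, tape[-2..4]=0100100 (head:      ^)
Step 2: in state C at pos 3, read 0 -> (C,0)->write 0,move L,goto C. Now: state=C, head=2, tape[-2..4]=0100100 (head:     ^)
Step 3: in state C at pos 2, read 1 -> (C,1)->write 0,move L,goto A. Now: state=A, head=1, tape[-2..4]=0100000 (head:    ^)
Step 4: in state A at pos 1, read 0 -> (A,0)->write 1,move R,goto C. Now: state=C, head=2, tape[-2..4]=0101000 (head:     ^)
Step 5: in state C at pos 2, read 0 -> (C,0)->write 0,move L,goto C. Now: state=C, head=1, tape[-2..4]=0101000 (head:    ^)
Step 6: in state C at pos 1, read 1 -> (C,1)->write 0,move L,goto A. Now: state=A, head=0, tape[-2..4]=0100000 (head:   ^)
Step 7: in state A at pos 0, read 0 -> (A,0)->write 1,move R,goto C. Now: state=C, head=1, tape[-2..4]=0110000 (head:    ^)

Answer: 11000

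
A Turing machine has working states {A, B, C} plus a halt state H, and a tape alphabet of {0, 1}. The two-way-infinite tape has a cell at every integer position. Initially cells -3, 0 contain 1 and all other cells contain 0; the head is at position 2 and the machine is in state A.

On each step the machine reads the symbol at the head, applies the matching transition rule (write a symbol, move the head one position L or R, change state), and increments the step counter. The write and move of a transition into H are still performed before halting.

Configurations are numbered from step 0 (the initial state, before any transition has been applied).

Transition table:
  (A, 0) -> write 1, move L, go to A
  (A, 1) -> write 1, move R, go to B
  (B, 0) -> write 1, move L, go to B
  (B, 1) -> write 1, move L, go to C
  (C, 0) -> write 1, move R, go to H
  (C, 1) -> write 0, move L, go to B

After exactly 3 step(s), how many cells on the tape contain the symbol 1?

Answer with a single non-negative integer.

Step 1: in state A at pos 2, read 0 -> (A,0)->write 1,move L,goto A. Now: state=A, head=1, tape[-4..3]=01001010 (head:      ^)
Step 2: in state A at pos 1, read 0 -> (A,0)->write 1,move L,goto A. Now: state=A, head=0, tape[-4..3]=01001110 (head:     ^)
Step 3: in state A at pos 0, read 1 -> (A,1)->write 1,move R,goto B. Now: state=B, head=1, tape[-4..3]=01001110 (head:      ^)
Cells containing 1 after step 3: {-3, 0, 1, 2} -> 4 cell(s)

Answer: 4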